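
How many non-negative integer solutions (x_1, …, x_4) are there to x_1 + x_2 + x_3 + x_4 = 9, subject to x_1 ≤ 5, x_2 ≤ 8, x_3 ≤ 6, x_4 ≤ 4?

Without the upper bounds there are C(12,3) = 220 ways to split 9 among 4 variables.
Subtract solutions that violate a single cap (substitute x_i' = x_i − (cap_i+1)): x_1 ≥ 6 gives C(6,3) = 20; x_2 ≥ 9 gives C(3,3) = 1; x_3 ≥ 7 gives C(5,3) = 10; x_4 ≥ 5 gives C(7,3) = 35. Together 66.
No two caps can be exceeded simultaneously, so the pair terms are all 0.
By inclusion–exclusion the count is 220 − 66 + 0 = 154.

154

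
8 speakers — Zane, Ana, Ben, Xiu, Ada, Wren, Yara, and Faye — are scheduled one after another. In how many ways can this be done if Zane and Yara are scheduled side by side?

Treat {Zane, Yara} as a single unit. There are 7 units to order, and the pair itself can be ordered 2 ways.
So the count is 2·(7)! = 10080.

10080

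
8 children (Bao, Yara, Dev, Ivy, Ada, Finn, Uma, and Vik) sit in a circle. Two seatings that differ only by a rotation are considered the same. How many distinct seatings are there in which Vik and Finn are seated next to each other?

Glue Vik and Finn into a block (2 internal orders). Seating 7 units around a circle gives (6)! arrangements.
So 2 × (6)! = 2 × 720 = 1440.

1440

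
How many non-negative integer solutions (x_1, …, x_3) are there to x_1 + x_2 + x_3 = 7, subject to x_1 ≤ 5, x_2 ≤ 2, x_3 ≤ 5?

Ignoring the caps, the number of non-negative solutions to x_1+…+x_3 = 7 is C(9,2) = 36.
Subtract solutions that violate a single cap (substitute x_i' = x_i − (cap_i+1)): x_1 ≥ 6 gives C(3,2) = 3; x_2 ≥ 3 gives C(6,2) = 15; x_3 ≥ 6 gives C(3,2) = 3. Together 21.
No two caps can be exceeded simultaneously, so the pair terms are all 0.
By inclusion–exclusion the count is 36 − 21 + 0 = 15.

15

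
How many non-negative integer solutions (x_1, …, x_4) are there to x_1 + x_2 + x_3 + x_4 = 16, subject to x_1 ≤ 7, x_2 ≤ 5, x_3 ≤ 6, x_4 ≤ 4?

79

Ignoring the caps, the number of non-negative solutions to x_1+…+x_4 = 16 is C(19,3) = 969.
Subtract solutions that violate a single cap (substitute x_i' = x_i − (cap_i+1)): x_1 ≥ 8 gives C(11,3) = 165; x_2 ≥ 6 gives C(13,3) = 286; x_3 ≥ 7 gives C(12,3) = 220; x_4 ≥ 5 gives C(14,3) = 364. Together 1035.
Add back pairs where two caps are both exceeded: 10 + 4 + 20 + 20 + 56 + 35 = 145.
By inclusion–exclusion the count is 969 − 1035 + 145 = 79.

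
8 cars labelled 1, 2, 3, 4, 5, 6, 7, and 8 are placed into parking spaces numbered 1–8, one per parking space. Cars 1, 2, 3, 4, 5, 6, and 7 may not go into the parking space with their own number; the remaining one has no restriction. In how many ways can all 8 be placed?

Let Aᵢ (for 1 ≤ i ≤ 7) be the placements that put car i in its forbidden parking space. Any j of these fix j positions, leaving (8−j)! ways to fill the rest, and there are C(7,j) ways to pick which j.
By inclusion–exclusion, the number of valid placements is Σ_{j=0}^{7} (−1)^j C(7,j)·(8−j)!.
Computing: 40320 − 35280 + 15120 − 4200 + 840 − 126 + 14 − 1 = 16687.

16687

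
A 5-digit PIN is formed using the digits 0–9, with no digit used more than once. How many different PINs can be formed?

30240

This is a permutation of 5 out of 10: P(10,5) = 10!/5!.
10 × 9 × 8 × 7 × 6 = 30240.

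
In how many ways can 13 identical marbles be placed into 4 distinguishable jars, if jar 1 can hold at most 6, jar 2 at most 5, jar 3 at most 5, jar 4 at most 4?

101

By stars and bars, unrestricted non-negative solutions to x_1+…+x_4 = 13 number C(13+3,3) = 560.
Subtract solutions that violate a single cap (substitute x_i' = x_i − (cap_i+1)): x_1 ≥ 7 gives C(9,3) = 84; x_2 ≥ 6 gives C(10,3) = 120; x_3 ≥ 6 gives C(10,3) = 120; x_4 ≥ 5 gives C(11,3) = 165. Together 489.
Add back pairs where two caps are both exceeded: 1 + 1 + 4 + 4 + 10 + 10 = 30.
By inclusion–exclusion the count is 560 − 489 + 30 = 101.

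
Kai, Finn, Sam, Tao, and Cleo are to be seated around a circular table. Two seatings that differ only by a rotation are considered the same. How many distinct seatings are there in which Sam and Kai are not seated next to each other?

Without the restriction there are (4)! = 24 seatings.
Seatings with Sam beside Kai: treat them as a block with 2 internal orders, giving 2 × (3)! = 12.
Subtracting, 24 − 12 = 12.

12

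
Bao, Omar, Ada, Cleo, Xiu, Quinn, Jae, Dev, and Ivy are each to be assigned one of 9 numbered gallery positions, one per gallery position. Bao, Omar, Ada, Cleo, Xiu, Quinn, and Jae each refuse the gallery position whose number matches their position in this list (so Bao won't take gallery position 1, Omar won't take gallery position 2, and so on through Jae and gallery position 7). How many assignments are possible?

Let Aᵢ (for 1 ≤ i ≤ 7) be the placements that put person i in their forbidden gallery position. Any j of these fix j positions, leaving (9−j)! ways to fill the rest, and there are C(7,j) ways to pick which j.
By inclusion–exclusion, the number of valid placements is Σ_{j=0}^{7} (−1)^j C(7,j)·(9−j)!.
Computing: 362880 − 282240 + 105840 − 25200 + 4200 − 504 + 42 − 2 = 165016.

165016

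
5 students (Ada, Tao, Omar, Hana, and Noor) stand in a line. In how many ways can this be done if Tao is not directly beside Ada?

72

There are 5! = 120 arrangements in all. If Tao and Ada are adjacent, merging them into one block gives 2·(4)! = 48 arrangements.
Complementary counting: 120 − 48 = 72.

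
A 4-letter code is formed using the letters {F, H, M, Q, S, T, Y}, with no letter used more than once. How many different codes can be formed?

With no repetition, fill the 4 letters in order: 7 choices, then 6, down to 4.
7 × 6 × 5 × 4 = 840.

840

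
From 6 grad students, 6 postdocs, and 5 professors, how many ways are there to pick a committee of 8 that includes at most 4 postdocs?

Split by how many postdocs are chosen (0 through 4).
Sum: C(6,0)·C(11,8) + C(6,1)·C(11,7) + C(6,2)·C(11,6) + C(6,3)·C(11,5) + C(6,4)·C(11,4) = 165 + 1980 + 6930 + 9240 + 4950 = 23265.

23265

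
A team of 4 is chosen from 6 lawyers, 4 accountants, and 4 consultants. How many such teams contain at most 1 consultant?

Split by how many consultants are chosen (0 through 1).
Sum: C(4,0)·C(10,4) + C(4,1)·C(10,3) = 210 + 480 = 690.

690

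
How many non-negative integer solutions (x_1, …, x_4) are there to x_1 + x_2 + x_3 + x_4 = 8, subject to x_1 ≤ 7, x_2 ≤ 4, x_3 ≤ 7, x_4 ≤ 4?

Ignoring the caps, the number of non-negative solutions to x_1+…+x_4 = 8 is C(11,3) = 165.
Subtract solutions that violate a single cap (substitute x_i' = x_i − (cap_i+1)): x_1 ≥ 8 gives C(3,3) = 1; x_2 ≥ 5 gives C(6,3) = 20; x_3 ≥ 8 gives C(3,3) = 1; x_4 ≥ 5 gives C(6,3) = 20. Together 42.
No two caps can be exceeded simultaneously, so the pair terms are all 0.
By inclusion–exclusion the count is 165 − 42 + 0 = 123.

123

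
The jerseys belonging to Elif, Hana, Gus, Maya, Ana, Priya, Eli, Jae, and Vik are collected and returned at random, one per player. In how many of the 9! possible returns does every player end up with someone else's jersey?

This is the derangement count D_9: permutations of 9 items with no fixed point.
By inclusion–exclusion this is Σ_{j=0}^{9} (−1)^j C(9,j)·(9−j)!.
Computing: 362880 − 362880 + 181440 − 60480 + 15120 − 3024 + 504 − 72 + 9 − 1 = 133496.

133496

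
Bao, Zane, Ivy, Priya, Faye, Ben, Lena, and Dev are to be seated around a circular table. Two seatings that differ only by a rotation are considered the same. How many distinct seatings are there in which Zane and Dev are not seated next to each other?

3600

Without the restriction there are (7)! = 5040 seatings.
Those with Zane next to Dev: fuse the pair into one unit and seat 7 units around a circle — 2·(6)! = 1440.
Subtracting, 5040 − 1440 = 3600.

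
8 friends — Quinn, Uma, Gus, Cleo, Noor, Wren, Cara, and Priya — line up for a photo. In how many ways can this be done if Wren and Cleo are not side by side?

Of the 8! = 40320 arrangements, those with Wren and Cleo adjacent number 2 × 7! = 10080 (treat the pair as a block with 2 internal orders).
So 40320 − 10080 = 30240 arrangements keep them apart.

30240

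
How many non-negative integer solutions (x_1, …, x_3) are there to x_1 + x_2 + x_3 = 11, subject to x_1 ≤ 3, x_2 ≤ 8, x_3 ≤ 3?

10

Without the upper bounds there are C(13,2) = 78 ways to split 11 among 3 variables.
Subtract solutions that violate a single cap (substitute x_i' = x_i − (cap_i+1)): x_1 ≥ 4 gives C(9,2) = 36; x_2 ≥ 9 gives C(4,2) = 6; x_3 ≥ 4 gives C(9,2) = 36. Together 78.
Add back pairs where two caps are both exceeded: 0 + 10 + 0 = 10.
By inclusion–exclusion the count is 78 − 78 + 10 = 10.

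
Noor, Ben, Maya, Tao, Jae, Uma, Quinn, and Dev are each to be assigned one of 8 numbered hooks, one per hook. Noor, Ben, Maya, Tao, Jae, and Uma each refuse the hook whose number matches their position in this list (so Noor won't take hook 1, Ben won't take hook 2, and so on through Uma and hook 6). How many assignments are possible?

Let Aᵢ (for 1 ≤ i ≤ 6) be the placements that put person i in their forbidden hook. Any j of these fix j positions, leaving (8−j)! ways to fill the rest, and there are C(6,j) ways to pick which j.
By inclusion–exclusion, the number of valid placements is Σ_{j=0}^{6} (−1)^j C(6,j)·(8−j)!.
Computing: 40320 − 30240 + 10800 − 2400 + 360 − 36 + 2 = 18806.

18806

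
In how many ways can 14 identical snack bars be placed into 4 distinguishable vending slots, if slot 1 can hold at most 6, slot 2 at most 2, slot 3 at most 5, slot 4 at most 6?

Ignoring the caps, the number of non-negative solutions to x_1+…+x_4 = 14 is C(17,3) = 680.
Subtract solutions that violate a single cap (substitute x_i' = x_i − (cap_i+1)): x_1 ≥ 7 gives C(10,3) = 120; x_2 ≥ 3 gives C(14,3) = 364; x_3 ≥ 6 gives C(11,3) = 165; x_4 ≥ 7 gives C(10,3) = 120. Together 769.
Add back pairs where two caps are both exceeded: 35 + 4 + 1 + 56 + 35 + 4 = 135.
By inclusion–exclusion the count is 680 − 769 + 135 = 46.

46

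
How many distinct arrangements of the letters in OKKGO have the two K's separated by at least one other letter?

18

Total arrangements of OKKGO: 5!/(2!·2!) = 30.
If the two K's are adjacent, glue them into one block, leaving 4 items to arrange: (4)!/(2!) = 12 ways.
Subtracting, 30 − 12 = 18 arrangements keep the K's apart.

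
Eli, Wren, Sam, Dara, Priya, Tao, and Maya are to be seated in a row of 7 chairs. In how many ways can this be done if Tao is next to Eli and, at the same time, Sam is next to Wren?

480

Treat {Tao,Eli} as one block (2 orders) and {Sam,Wren} as another (2 orders).
That leaves 5 units to arrange: 2 × 2 × 5! = 4 × 120 = 480.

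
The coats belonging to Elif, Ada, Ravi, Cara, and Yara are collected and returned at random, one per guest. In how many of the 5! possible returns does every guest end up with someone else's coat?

44

Count assignments avoiding every fixed point. For any j of the 5 guests fixed to their own coat, the other 5−j can be arranged in (5−j)! ways.
By inclusion–exclusion this is Σ_{j=0}^{5} (−1)^j C(5,j)·(5−j)!.
Computing: 120 − 120 + 60 − 20 + 5 − 1 = 44.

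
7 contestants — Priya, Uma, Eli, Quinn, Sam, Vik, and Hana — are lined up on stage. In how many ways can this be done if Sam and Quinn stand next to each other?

1440

Place the 5 others and the Sam-Quinn pair as 6 objects in a line; the pair has 2 internal arrangements.
So the count is 2·(6)! = 1440.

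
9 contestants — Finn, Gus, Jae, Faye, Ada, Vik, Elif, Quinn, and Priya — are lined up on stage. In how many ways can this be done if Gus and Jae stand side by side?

80640

Glue Gus and Jae into one block (2 internal orders), leaving 8 units to arrange in a row.
That gives 2 × 8! = 2 × 40320 = 80640.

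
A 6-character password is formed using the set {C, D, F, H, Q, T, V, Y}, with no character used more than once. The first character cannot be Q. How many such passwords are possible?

17640

The first character has 8−1 = 7 choices (anything except Q).
The remaining 5 characters are filled from the other 7 symbols without repetition: 7 × 6 × 5 × 4 × 3 = 2520.
Total: 7 × 2520 = 17640.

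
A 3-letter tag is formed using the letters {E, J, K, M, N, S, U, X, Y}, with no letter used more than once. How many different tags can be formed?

504

This is a permutation of 3 out of 9: P(9,3) = 9!/6!.
9 × 8 × 7 = 504.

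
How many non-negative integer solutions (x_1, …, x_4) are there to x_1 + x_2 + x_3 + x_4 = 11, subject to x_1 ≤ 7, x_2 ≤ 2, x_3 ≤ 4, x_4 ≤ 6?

Without the upper bounds there are C(14,3) = 364 ways to split 11 among 4 variables.
Subtract solutions that violate a single cap (substitute x_i' = x_i − (cap_i+1)): x_1 ≥ 8 gives C(6,3) = 20; x_2 ≥ 3 gives C(11,3) = 165; x_3 ≥ 5 gives C(9,3) = 84; x_4 ≥ 7 gives C(7,3) = 35. Together 304.
Add back pairs where two caps are both exceeded: 1 + 0 + 0 + 20 + 4 + 0 = 25.
By inclusion–exclusion the count is 364 − 304 + 25 = 85.

85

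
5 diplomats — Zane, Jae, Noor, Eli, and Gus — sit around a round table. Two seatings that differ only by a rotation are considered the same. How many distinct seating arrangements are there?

Fix one person's seat to break rotational symmetry; the remaining 4 people can be arranged in (4)! = 24 ways.

24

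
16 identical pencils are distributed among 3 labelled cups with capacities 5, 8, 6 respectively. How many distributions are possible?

10

By stars and bars, unrestricted non-negative solutions to x_1+…+x_3 = 16 number C(16+2,2) = 153.
Subtract solutions that violate a single cap (substitute x_i' = x_i − (cap_i+1)): x_1 ≥ 6 gives C(12,2) = 66; x_2 ≥ 9 gives C(9,2) = 36; x_3 ≥ 7 gives C(11,2) = 55. Together 157.
Add back pairs where two caps are both exceeded: 3 + 10 + 1 = 14.
By inclusion–exclusion the count is 153 − 157 + 14 = 10.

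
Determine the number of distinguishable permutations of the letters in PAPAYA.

PAPAYA has 6 letters with A appearing 3 times and P appearing twice.
Dividing 6! = 720 by 3!·2! = 12 for the repeated letters gives 60.

60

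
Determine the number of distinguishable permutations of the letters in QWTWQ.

30

QWTWQ has 5 letters with Q appearing twice and W appearing twice.
Dividing 5! = 120 by 2!·2! = 4 for the repeated letters gives 30.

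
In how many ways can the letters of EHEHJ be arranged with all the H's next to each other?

Treat the 2 copies of H as a single block. The multiset to arrange is then {HH, E, E, J}, 4 items in all.
That gives (4)!/(2!) = 12 arrangements.

12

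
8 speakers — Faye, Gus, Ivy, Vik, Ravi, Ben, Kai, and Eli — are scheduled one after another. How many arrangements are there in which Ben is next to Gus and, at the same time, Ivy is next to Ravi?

2880

Treat {Ben,Gus} as one block (2 orders) and {Ivy,Ravi} as another (2 orders).
That leaves 6 units to arrange: 2 × 2 × 6! = 4 × 720 = 2880.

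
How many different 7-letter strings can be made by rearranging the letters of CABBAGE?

CABBAGE has 7 letters with A appearing twice and B appearing twice.
Dividing 7! = 5040 by 2!·2! = 4 for the repeated letters gives 1260.

1260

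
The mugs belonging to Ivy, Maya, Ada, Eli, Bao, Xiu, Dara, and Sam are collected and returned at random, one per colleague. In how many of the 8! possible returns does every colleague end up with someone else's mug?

14833

Count assignments avoiding every fixed point. For any j of the 8 colleagues fixed to their own mug, the other 8−j can be arranged in (8−j)! ways.
By inclusion–exclusion this is Σ_{j=0}^{8} (−1)^j C(8,j)·(8−j)!.
Computing: 40320 − 40320 + 20160 − 6720 + 1680 − 336 + 56 − 8 + 1 = 14833.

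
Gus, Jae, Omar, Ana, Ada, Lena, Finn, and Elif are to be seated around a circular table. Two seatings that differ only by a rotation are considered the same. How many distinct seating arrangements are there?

5040

Seat Gus anywhere (absorbing the rotational symmetry), then permute the other 7: (7)! = 5040.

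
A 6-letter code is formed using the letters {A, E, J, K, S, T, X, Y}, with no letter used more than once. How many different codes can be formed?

20160

Choose and order 6 of the 8 symbols: the first letter has 8 options, the next 7, and so on down to 3.
That product is 8 × 7 × 6 × 5 × 4 × 3 = 20160.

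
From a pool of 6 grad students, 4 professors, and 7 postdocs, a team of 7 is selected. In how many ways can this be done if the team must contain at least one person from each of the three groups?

Total 7-person selections from all 17: C(17,7) = 19448.
Selections missing a whole group: no grad students → C(11,7) = 330; no professors → C(13,7) = 1716; no postdocs → C(10,7) = 120.
Add back selections omitting two groups (i.e. drawn from a single group): C(6,7) + C(4,7) + C(7,7) = 1.
By inclusion–exclusion: 19448 − 2166 + 1 = 17283.

17283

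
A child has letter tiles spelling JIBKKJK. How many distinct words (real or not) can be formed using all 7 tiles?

420

Letter multiplicities in JIBKKJK: B×1, I×1, J×2, K×3.
Dividing 7! = 5040 by 3!·2! = 12 for the repeated letters gives 420.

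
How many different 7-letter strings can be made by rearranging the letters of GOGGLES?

840

The 7 letters of GOGGLES have repeats: G appearing 3 times.
So there are 7! / (3!) = 840 distinguishable arrangements.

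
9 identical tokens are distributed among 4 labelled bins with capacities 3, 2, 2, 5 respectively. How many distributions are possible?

18

Ignoring the caps, the number of non-negative solutions to x_1+…+x_4 = 9 is C(12,3) = 220.
Subtract solutions that violate a single cap (substitute x_i' = x_i − (cap_i+1)): x_1 ≥ 4 gives C(8,3) = 56; x_2 ≥ 3 gives C(9,3) = 84; x_3 ≥ 3 gives C(9,3) = 84; x_4 ≥ 6 gives C(6,3) = 20. Together 244.
Add back pairs where two caps are both exceeded: 10 + 10 + 0 + 20 + 1 + 1 = 42.
By inclusion–exclusion the count is 220 − 244 + 42 = 18.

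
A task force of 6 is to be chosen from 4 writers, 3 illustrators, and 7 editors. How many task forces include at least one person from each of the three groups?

Unrestricted: C(14,6) = 3003 ways to pick any 6 of the 14.
Subtract selections that omit an entire group: no writers → C(10,6) = 210; no illustrators → C(11,6) = 462; no editors → C(7,6) = 7.
Add back selections omitting two groups (i.e. drawn from a single group): C(4,6) + C(3,6) + C(7,6) = 7.
By inclusion–exclusion: 3003 − 679 + 7 = 2331.

2331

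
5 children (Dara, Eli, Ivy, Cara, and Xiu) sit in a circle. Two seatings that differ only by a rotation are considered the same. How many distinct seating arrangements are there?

Around a circle, 5 distinct people have 5!/5 = (4)! = 24 rotationally distinct seatings.

24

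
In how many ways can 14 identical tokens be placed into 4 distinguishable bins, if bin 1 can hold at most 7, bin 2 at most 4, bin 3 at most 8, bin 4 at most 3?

Ignoring the caps, the number of non-negative solutions to x_1+…+x_4 = 14 is C(17,3) = 680.
Subtract solutions that violate a single cap (substitute x_i' = x_i − (cap_i+1)): x_1 ≥ 8 gives C(9,3) = 84; x_2 ≥ 5 gives C(12,3) = 220; x_3 ≥ 9 gives C(8,3) = 56; x_4 ≥ 4 gives C(13,3) = 286. Together 646.
Add back pairs where two caps are both exceeded: 4 + 0 + 10 + 1 + 56 + 4 = 75.
By inclusion–exclusion the count is 680 − 646 + 75 = 109.

109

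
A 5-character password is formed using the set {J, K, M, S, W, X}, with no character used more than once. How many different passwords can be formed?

This is a permutation of 5 out of 6: P(6,5) = 6!/1!.
That product is 6 × 5 × 4 × 3 × 2 = 720.

720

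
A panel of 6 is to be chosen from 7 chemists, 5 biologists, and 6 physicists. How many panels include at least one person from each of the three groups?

Unrestricted: C(18,6) = 18564 ways to pick any 6 of the 18.
Selections missing a whole group: no chemists → C(11,6) = 462; no biologists → C(13,6) = 1716; no physicists → C(12,6) = 924.
Add back selections omitting two groups (i.e. drawn from a single group): C(7,6) + C(5,6) + C(6,6) = 8.
By inclusion–exclusion: 18564 − 3102 + 8 = 15470.

15470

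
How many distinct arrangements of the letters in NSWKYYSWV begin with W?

With the first slot taken by W, it remains to arrange the other 8 letters (NSKYYSWV).
Those 8 letters have S appearing twice and Y appearing twice, giving (8)!/(2!·2!) = 10080.

10080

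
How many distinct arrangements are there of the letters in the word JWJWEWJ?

JWJWEWJ has 7 letters with J appearing 3 times and W appearing 3 times.
So there are 7! / (3!·3!) = 140 distinguishable arrangements.

140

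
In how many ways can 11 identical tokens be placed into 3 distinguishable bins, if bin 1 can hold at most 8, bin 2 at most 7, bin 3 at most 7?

Without the upper bounds there are C(13,2) = 78 ways to split 11 among 3 bins.
Subtract solutions that violate a single cap (substitute x_i' = x_i − (cap_i+1)): x_1 ≥ 9 gives C(4,2) = 6; x_2 ≥ 8 gives C(5,2) = 10; x_3 ≥ 8 gives C(5,2) = 10. Together 26.
No two caps can be exceeded simultaneously, so the pair terms are all 0.
By inclusion–exclusion the count is 78 − 26 + 0 = 52.

52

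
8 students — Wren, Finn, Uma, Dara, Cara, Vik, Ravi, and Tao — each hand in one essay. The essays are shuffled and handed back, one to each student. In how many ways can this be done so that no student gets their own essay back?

14833

Count assignments avoiding every fixed point. For any j of the 8 students fixed to their own essay, the other 8−j can be arranged in (8−j)! ways.
By inclusion–exclusion this is Σ_{j=0}^{8} (−1)^j C(8,j)·(8−j)!.
Computing: 40320 − 40320 + 20160 − 6720 + 1680 − 336 + 56 − 8 + 1 = 14833.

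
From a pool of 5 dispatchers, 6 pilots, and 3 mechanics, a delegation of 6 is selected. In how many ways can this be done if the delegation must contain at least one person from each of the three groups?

2430

Total 6-person selections from all 14: C(14,6) = 3003.
Subtract selections that omit an entire group: no dispatchers → C(9,6) = 84; no pilots → C(8,6) = 28; no mechanics → C(11,6) = 462.
Add back selections omitting two groups (i.e. drawn from a single group): C(5,6) + C(6,6) + C(3,6) = 1.
By inclusion–exclusion: 3003 − 574 + 1 = 2430.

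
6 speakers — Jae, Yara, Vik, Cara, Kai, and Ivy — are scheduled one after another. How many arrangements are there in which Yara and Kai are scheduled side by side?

240

Place the 4 others and the Yara-Kai pair as 5 objects in a line; the pair has 2 internal arrangements.
That gives 2 × 5! = 2 × 120 = 240.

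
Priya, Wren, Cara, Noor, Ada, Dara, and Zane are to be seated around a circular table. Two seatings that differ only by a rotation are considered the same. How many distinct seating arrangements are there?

Around a circle, 7 distinct people have 7!/7 = (6)! = 720 rotationally distinct seatings.

720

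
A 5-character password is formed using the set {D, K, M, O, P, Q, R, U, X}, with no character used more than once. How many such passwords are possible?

This is a permutation of 5 out of 9: P(9,5) = 9!/4!.
That product is 9 × 8 × 7 × 6 × 5 = 15120.

15120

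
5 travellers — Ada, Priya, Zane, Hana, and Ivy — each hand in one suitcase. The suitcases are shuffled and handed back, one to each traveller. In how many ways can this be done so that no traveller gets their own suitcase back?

This is the derangement count D_5: permutations of 5 items with no fixed point.
By inclusion–exclusion this is Σ_{j=0}^{5} (−1)^j C(5,j)·(5−j)!.
Computing: 120 − 120 + 60 − 20 + 5 − 1 = 44.

44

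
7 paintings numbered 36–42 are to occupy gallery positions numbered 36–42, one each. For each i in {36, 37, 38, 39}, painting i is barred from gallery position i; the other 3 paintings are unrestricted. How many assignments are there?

2790

Let Aᵢ (for 36 ≤ i ≤ 39) be the placements that put painting i in its forbidden gallery position. Any j of these fix j positions, leaving (7−j)! ways to fill the rest, and there are C(4,j) ways to pick which j.
By inclusion–exclusion, the number of valid placements is Σ_{j=0}^{4} (−1)^j C(4,j)·(7−j)!.
Computing: 5040 − 2880 + 720 − 96 + 6 = 2790.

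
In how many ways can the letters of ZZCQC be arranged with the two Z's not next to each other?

18

There are 5!/(2!·2!) = 30 arrangements of ZZCQC in total.
Arrangements with the Z's together: treat ZZ as one letter, giving (4)!/(2!) = 12.
Hence 30 − 12 = 18.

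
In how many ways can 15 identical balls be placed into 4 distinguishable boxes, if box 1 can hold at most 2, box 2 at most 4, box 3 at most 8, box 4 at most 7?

Ignoring the caps, the number of non-negative solutions to x_1+…+x_4 = 15 is C(18,3) = 816.
Subtract solutions that violate a single cap (substitute x_i' = x_i − (cap_i+1)): x_1 ≥ 3 gives C(15,3) = 455; x_2 ≥ 5 gives C(13,3) = 286; x_3 ≥ 9 gives C(9,3) = 84; x_4 ≥ 8 gives C(10,3) = 120. Together 945.
Add back pairs where two caps are both exceeded: 120 + 20 + 35 + 4 + 10 + 0 = 189.
By inclusion–exclusion the count is 816 − 945 + 189 = 60.

60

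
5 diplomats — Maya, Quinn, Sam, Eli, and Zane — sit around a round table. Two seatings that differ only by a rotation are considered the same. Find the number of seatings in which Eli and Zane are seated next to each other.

Treat {Eli, Zane} as one unit (2 internal orders) and seat the resulting 4 units around the table: (3)! circular arrangements.
So 2 × (3)! = 2 × 6 = 12.

12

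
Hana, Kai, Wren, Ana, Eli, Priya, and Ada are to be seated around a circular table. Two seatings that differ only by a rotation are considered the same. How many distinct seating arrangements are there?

Seat Hana anywhere (absorbing the rotational symmetry), then permute the other 6: (6)! = 720.

720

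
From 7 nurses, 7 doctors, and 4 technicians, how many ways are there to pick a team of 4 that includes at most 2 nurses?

Split by how many nurses are chosen (0 through 2).
Sum: C(7,0)·C(11,4) + C(7,1)·C(11,3) + C(7,2)·C(11,2) = 330 + 1155 + 1155 = 2640.

2640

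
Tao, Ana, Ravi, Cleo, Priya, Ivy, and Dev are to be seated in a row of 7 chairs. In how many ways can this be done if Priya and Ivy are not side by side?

Of the 7! = 5040 arrangements, those with Priya and Ivy adjacent number 2 × 6! = 1440 (treat the pair as a block with 2 internal orders).
So 5040 − 1440 = 3600 arrangements keep them apart.

3600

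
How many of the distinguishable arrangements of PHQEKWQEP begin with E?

10080

Fix E in the first position and arrange the remaining 8 letters.
Those 8 letters have P appearing twice and Q appearing twice, giving (8)!/(2!·2!) = 10080.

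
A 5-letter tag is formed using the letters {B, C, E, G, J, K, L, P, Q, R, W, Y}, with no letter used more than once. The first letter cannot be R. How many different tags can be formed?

The first letter has 12−1 = 11 choices (anything except R).
The remaining 4 letters are filled from the other 11 symbols without repetition: 11 × 10 × 9 × 8 = 7920.
Total: 11 × 7920 = 87120.

87120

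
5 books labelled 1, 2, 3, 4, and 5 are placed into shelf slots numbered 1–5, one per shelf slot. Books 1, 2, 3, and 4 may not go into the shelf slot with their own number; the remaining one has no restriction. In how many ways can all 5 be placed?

Let Aᵢ (for 1 ≤ i ≤ 4) be the placements that put book i in its forbidden shelf slot. Any j of these fix j positions, leaving (5−j)! ways to fill the rest, and there are C(4,j) ways to pick which j.
By inclusion–exclusion, the number of valid placements is Σ_{j=0}^{4} (−1)^j C(4,j)·(5−j)!.
Computing: 120 − 96 + 36 − 8 + 1 = 53.

53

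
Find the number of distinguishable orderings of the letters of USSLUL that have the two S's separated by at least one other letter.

Total arrangements of USSLUL: 6!/(2!·2!·2!) = 90.
If the two S's are adjacent, glue them into one block, leaving 5 items to arrange: (5)!/(2!·2!) = 30 ways.
Hence 90 − 30 = 60.

60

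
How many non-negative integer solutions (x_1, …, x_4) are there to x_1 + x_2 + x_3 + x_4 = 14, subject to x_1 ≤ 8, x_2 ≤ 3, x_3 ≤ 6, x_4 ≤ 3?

64

Without the upper bounds there are C(17,3) = 680 ways to split 14 among 4 variables.
Subtract solutions that violate a single cap (substitute x_i' = x_i − (cap_i+1)): x_1 ≥ 9 gives C(8,3) = 56; x_2 ≥ 4 gives C(13,3) = 286; x_3 ≥ 7 gives C(10,3) = 120; x_4 ≥ 4 gives C(13,3) = 286. Together 748.
Add back pairs where two caps are both exceeded: 4 + 0 + 4 + 20 + 84 + 20 = 132.
By inclusion–exclusion the count is 680 − 748 + 132 = 64.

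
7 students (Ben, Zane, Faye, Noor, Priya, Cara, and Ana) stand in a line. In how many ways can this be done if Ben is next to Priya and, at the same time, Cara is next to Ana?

Treat {Ben,Priya} as one block (2 orders) and {Cara,Ana} as another (2 orders).
That leaves 5 units to arrange: 2 × 2 × 5! = 4 × 120 = 480.

480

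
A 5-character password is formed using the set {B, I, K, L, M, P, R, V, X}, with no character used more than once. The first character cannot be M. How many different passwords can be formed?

The first character has 9−1 = 8 choices (anything except M).
The remaining 4 characters are filled from the other 8 symbols without repetition: 8 × 7 × 6 × 5 = 1680.
Total: 8 × 1680 = 13440.

13440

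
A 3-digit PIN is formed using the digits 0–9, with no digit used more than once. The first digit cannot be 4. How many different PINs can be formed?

648

The first digit has 10−1 = 9 choices (anything except 4).
The remaining 2 digits are filled from the other 9 symbols without repetition: 9 × 8 = 72.
Total: 9 × 72 = 648.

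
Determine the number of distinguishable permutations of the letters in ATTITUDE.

6720

Letter multiplicities in ATTITUDE: A×1, D×1, E×1, I×1, T×3, U×1.
So there are 8! / (3!) = 6720 distinguishable arrangements.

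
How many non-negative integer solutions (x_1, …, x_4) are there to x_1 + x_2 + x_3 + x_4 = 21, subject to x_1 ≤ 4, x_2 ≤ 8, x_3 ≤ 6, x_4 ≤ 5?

10

Ignoring the caps, the number of non-negative solutions to x_1+…+x_4 = 21 is C(24,3) = 2024.
Subtract solutions that violate a single cap (substitute x_i' = x_i − (cap_i+1)): x_1 ≥ 5 gives C(19,3) = 969; x_2 ≥ 9 gives C(15,3) = 455; x_3 ≥ 7 gives C(17,3) = 680; x_4 ≥ 6 gives C(18,3) = 816. Together 2920.
Add back pairs where two caps are both exceeded: 120 + 220 + 286 + 56 + 84 + 165 = 931.
Subtract triples: 1 + 4 + 20 + 0 = 25.
By inclusion–exclusion the count is 2024 − 2920 + 931 − 25 = 10.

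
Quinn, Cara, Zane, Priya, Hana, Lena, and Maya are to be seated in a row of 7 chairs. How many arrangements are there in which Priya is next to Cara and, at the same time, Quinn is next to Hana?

Treat {Priya,Cara} as one block (2 orders) and {Quinn,Hana} as another (2 orders).
That leaves 5 units to arrange: 2 × 2 × 5! = 4 × 120 = 480.

480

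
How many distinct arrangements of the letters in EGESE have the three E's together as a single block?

6

Treat the 3 copies of E as a single block. The multiset to arrange is then {EEE, G, S}, 3 items in all.
All 3 items are distinct, so there are (3)! = 6 arrangements.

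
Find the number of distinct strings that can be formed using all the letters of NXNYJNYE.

The 8 letters of NXNYJNYE have repeats: N appearing 3 times and Y appearing twice.
So there are 8! / (3!·2!) = 3360 distinguishable arrangements.

3360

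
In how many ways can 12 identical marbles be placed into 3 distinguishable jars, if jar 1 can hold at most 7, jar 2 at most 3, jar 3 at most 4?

By stars and bars, unrestricted non-negative solutions to x_1+…+x_3 = 12 number C(12+2,2) = 91.
Subtract solutions that violate a single cap (substitute x_i' = x_i − (cap_i+1)): x_1 ≥ 8 gives C(6,2) = 15; x_2 ≥ 4 gives C(10,2) = 45; x_3 ≥ 5 gives C(9,2) = 36. Together 96.
Add back pairs where two caps are both exceeded: 1 + 0 + 10 = 11.
By inclusion–exclusion the count is 91 − 96 + 11 = 6.

6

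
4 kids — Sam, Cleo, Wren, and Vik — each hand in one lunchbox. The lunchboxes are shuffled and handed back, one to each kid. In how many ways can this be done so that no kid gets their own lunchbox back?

Let Aᵢ be the assignments in which kid i gets their own lunchbox. We want the size of the complement of A₁∪…∪A_4.
By inclusion–exclusion this is Σ_{j=0}^{4} (−1)^j C(4,j)·(4−j)!.
Computing: 24 − 24 + 12 − 4 + 1 = 9.

9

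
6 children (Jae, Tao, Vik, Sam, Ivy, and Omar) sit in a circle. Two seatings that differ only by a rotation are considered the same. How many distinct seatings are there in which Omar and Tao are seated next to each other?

48

Glue Omar and Tao into a block (2 internal orders). Seating 5 units around a circle gives (4)! arrangements.
So 2 × (4)! = 2 × 24 = 48.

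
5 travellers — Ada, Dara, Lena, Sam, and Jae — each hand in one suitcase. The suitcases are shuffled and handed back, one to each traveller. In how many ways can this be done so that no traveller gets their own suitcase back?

This is the derangement count D_5: permutations of 5 items with no fixed point.
By inclusion–exclusion this is Σ_{j=0}^{5} (−1)^j C(5,j)·(5−j)!.
Computing: 120 − 120 + 60 − 20 + 5 − 1 = 44.

44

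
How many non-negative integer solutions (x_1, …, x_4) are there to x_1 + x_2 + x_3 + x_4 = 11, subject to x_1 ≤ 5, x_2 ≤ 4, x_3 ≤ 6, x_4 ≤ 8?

Ignoring the caps, the number of non-negative solutions to x_1+…+x_4 = 11 is C(14,3) = 364.
Subtract solutions that violate a single cap (substitute x_i' = x_i − (cap_i+1)): x_1 ≥ 6 gives C(8,3) = 56; x_2 ≥ 5 gives C(9,3) = 84; x_3 ≥ 7 gives C(7,3) = 35; x_4 ≥ 9 gives C(5,3) = 10. Together 185.
Add back pairs where two caps are both exceeded: 1 + 0 + 0 + 0 + 0 + 0 = 1.
By inclusion–exclusion the count is 364 − 185 + 1 = 180.

180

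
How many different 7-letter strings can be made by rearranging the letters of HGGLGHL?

210

HGGLGHL has 7 letters with G appearing 3 times, H appearing twice, and L appearing twice.
The number of distinct arrangements is 7!/(3!·2!·2!) = 5040/24 = 210.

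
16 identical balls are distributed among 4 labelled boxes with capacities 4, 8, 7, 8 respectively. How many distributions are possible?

By stars and bars, unrestricted non-negative solutions to x_1+…+x_4 = 16 number C(16+3,3) = 969.
Subtract solutions that violate a single cap (substitute x_i' = x_i − (cap_i+1)): x_1 ≥ 5 gives C(14,3) = 364; x_2 ≥ 9 gives C(10,3) = 120; x_3 ≥ 8 gives C(11,3) = 165; x_4 ≥ 9 gives C(10,3) = 120. Together 769.
Add back pairs where two caps are both exceeded: 10 + 20 + 10 + 0 + 0 + 0 = 40.
By inclusion–exclusion the count is 969 − 769 + 40 = 240.

240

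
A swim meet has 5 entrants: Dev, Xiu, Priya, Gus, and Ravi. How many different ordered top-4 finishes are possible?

This is an ordered selection of 4 from 5: P(5,4).
That gives 5 × 4 × 3 × 2 = 120.

120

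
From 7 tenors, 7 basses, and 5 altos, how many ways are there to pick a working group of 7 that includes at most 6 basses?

50387

Split by how many basses are chosen (0 through 6).
Sum: C(7,0)·C(12,7) + C(7,1)·C(12,6) + C(7,2)·C(12,5) + C(7,3)·C(12,4) + C(7,4)·C(12,3) + C(7,5)·C(12,2) + C(7,6)·C(12,1) = 792 + 6468 + 16632 + 17325 + 7700 + 1386 + 84 = 50387.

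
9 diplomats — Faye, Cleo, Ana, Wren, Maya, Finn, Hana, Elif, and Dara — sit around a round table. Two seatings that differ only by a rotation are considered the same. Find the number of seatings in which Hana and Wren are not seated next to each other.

30240

Without the restriction there are (8)! = 40320 seatings.
Those with Hana next to Wren: fuse the pair into one unit and seat 8 units around a circle — 2·(7)! = 10080.
Subtracting, 40320 − 10080 = 30240.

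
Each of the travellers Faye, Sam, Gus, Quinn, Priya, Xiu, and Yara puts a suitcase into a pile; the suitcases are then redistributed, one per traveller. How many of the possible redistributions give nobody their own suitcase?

Count assignments avoiding every fixed point. For any j of the 7 travellers fixed to their own suitcase, the other 7−j can be arranged in (7−j)! ways.
By inclusion–exclusion this is Σ_{j=0}^{7} (−1)^j C(7,j)·(7−j)!.
Computing: 5040 − 5040 + 2520 − 840 + 210 − 42 + 7 − 1 = 1854.

1854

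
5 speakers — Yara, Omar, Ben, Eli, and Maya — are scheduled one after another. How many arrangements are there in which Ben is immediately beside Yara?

48

Treat {Ben, Yara} as a single unit. There are 4 units to order, and the pair itself can be ordered 2 ways.
That gives 2 × 4! = 2 × 24 = 48.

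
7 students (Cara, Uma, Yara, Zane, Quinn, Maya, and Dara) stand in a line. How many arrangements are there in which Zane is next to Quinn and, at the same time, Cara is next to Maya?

480

Treat {Zane,Quinn} as one block (2 orders) and {Cara,Maya} as another (2 orders).
That leaves 5 units to arrange: 2 × 2 × 5! = 4 × 120 = 480.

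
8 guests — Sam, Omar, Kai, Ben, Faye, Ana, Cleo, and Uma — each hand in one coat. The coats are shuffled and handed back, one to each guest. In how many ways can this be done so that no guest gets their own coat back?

This is the derangement count D_8: permutations of 8 items with no fixed point.
By inclusion–exclusion this is Σ_{j=0}^{8} (−1)^j C(8,j)·(8−j)!.
Computing: 40320 − 40320 + 20160 − 6720 + 1680 − 336 + 56 − 8 + 1 = 14833.

14833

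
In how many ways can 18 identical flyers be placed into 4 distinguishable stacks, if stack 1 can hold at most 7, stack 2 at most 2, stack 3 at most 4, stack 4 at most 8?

19

By stars and bars, unrestricted non-negative solutions to x_1+…+x_4 = 18 number C(18+3,3) = 1330.
Subtract solutions that violate a single cap (substitute x_i' = x_i − (cap_i+1)): x_1 ≥ 8 gives C(13,3) = 286; x_2 ≥ 3 gives C(18,3) = 816; x_3 ≥ 5 gives C(16,3) = 560; x_4 ≥ 9 gives C(12,3) = 220. Together 1882.
Add back pairs where two caps are both exceeded: 120 + 56 + 4 + 286 + 84 + 35 = 585.
Subtract triples: 10 + 0 + 0 + 4 = 14.
By inclusion–exclusion the count is 1330 − 1882 + 585 − 14 = 19.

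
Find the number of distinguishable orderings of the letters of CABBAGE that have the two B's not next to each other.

900

There are 7!/(2!·2!) = 1260 arrangements of CABBAGE in total.
Arrangements with the B's together: treat BB as one letter, giving (6)!/(2!) = 360.
Subtracting, 1260 − 360 = 900 arrangements keep the B's apart.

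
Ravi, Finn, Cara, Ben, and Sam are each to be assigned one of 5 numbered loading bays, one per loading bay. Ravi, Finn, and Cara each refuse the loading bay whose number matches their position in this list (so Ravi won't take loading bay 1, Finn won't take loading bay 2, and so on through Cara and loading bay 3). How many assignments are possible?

64

Let Aᵢ (for i ∈ {1, 2, 3}) be the placements that put person i in their forbidden loading bay. Any j of these fix j positions, leaving (5−j)! ways to fill the rest, and there are C(3,j) ways to pick which j.
By inclusion–exclusion, the number of valid placements is Σ_{j=0}^{3} (−1)^j C(3,j)·(5−j)!.
Computing: 120 − 72 + 18 − 2 = 64.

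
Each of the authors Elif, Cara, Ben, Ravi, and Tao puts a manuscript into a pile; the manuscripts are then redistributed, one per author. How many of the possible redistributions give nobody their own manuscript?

44

This is the derangement count D_5: permutations of 5 items with no fixed point.
By inclusion–exclusion this is Σ_{j=0}^{5} (−1)^j C(5,j)·(5−j)!.
Computing: 120 − 120 + 60 − 20 + 5 − 1 = 44.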